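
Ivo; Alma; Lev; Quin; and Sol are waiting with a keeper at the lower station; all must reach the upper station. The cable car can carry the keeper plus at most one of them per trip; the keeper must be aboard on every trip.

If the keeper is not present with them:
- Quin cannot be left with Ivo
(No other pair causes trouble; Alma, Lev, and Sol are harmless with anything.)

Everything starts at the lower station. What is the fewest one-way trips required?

Counting alone: the keeper can take at most 1 across per trip to the upper station, so moving all 5 needs at least 5 loaded trips out, with a return between consecutive ones — at least 9 crossings.
The plan below uses exactly 9 crossings, so it is optimal:
1. Keeper goes to the upper station with Ivo.
2. Keeper goes back to the lower station alone.
3. Keeper goes to the upper station with Alma.
4. Keeper goes back to the lower station alone.
5. Keeper goes to the upper station with Lev.
6. Keeper goes back to the lower station alone.
7. Keeper goes to the upper station with Sol.
8. Keeper goes back to the lower station alone.
9. Keeper goes to the upper station with Quin.

9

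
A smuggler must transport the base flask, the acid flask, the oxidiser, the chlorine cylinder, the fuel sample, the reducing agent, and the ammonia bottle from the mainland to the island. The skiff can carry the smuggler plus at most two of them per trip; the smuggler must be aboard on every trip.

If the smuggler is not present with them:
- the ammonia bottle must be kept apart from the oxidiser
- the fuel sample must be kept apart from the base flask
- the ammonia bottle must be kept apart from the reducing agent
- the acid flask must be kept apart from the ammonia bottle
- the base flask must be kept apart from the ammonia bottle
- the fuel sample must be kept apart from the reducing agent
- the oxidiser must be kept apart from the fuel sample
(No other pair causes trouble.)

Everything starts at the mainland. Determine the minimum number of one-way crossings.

9

Counting alone: the smuggler can take at most 2 across per trip to the island, so moving all 7 needs at least 4 loaded trips out, with a return between consecutive ones — at least 7 crossings.
The safety rule pushes this higher. Following every safe sequence of crossings, the most of the 7 that can be at the island as the skiff arrives there on crossing 7 is 6 — never all 7.
So no plan with fewer than 9 crossings exists, and this one achieves 9:
1. Smuggler goes to the island with the ammonia bottle and the fuel sample.  [the mainland: the acid flask, the base flask, the chlorine cylinder, the oxidiser, the reducing agent | the island: the ammonia bottle, the fuel sample]
2. Smuggler goes back to the mainland alone.  [the mainland: the acid flask, the base flask, the chlorine cylinder, the oxidiser, the reducing agent | the island: the ammonia bottle, the fuel sample]
3. Smuggler goes to the island with the chlorine cylinder.  [the mainland: the acid flask, the base flask, the oxidiser, the reducing agent | the island: the ammonia bottle, the chlorine cylinder, the fuel sample]
4. Smuggler goes back to the mainland alone.  [the mainland: the acid flask, the base flask, the oxidiser, the reducing agent | the island: the ammonia bottle, the chlorine cylinder, the fuel sample]
5. Smuggler goes to the island with the acid flask and the base flask.  [the mainland: the oxidiser, the reducing agent | the island: the acid flask, the ammonia bottle, the base flask, the chlorine cylinder, the fuel sample]
6. Smuggler goes back to the mainland with the ammonia bottle and the fuel sample.  [the mainland: the ammonia bottle, the fuel sample, the oxidiser, the reducing agent | the island: the acid flask, the base flask, the chlorine cylinder]
7. Smuggler goes to the island with the oxidiser and the reducing agent.  [the mainland: the ammonia bottle, the fuel sample | the island: the acid flask, the base flask, the chlorine cylinder, the oxidiser, the reducing agent]
8. Smuggler goes back to the mainland alone.  [the mainland: the ammonia bottle, the fuel sample | the island: the acid flask, the base flask, the chlorine cylinder, the oxidiser, the reducing agent]
9. Smuggler goes to the island with the ammonia bottle and the fuel sample.  [the mainland: — | the island: the acid flask, the ammonia bottle, the base flask, the chlorine cylinder, the fuel sample, the oxidiser, the reducing agent]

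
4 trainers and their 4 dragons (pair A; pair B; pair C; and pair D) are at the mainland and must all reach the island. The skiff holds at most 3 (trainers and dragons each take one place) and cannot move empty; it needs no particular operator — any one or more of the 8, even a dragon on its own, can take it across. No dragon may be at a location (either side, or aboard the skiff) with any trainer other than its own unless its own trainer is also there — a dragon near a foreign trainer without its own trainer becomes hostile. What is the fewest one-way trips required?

9

Counting alone: each trip to the island takes at most 3 across and each return brings at least 1 back, so after t trips out (and t−1 returns) at most 3t − (t−1) of the 8 are across; that first reaches 8 at t = 4, so at least 7 crossings are needed.
The safety rule pushes this higher. Following every safe sequence of crossings, the most of the 8 that can be at the island as the skiff arrives there on crossing 7 is 7 — never all 8.
So no plan with fewer than 9 crossings exists, and this one achieves 9:
1. dragon A and trainer A cross → the island.
2. trainer A crosses ← the mainland.
3. dragon B, trainer A, and trainer B cross → the island.
4. dragon A and trainer A cross ← the mainland.
5. trainer A, trainer C, and trainer D cross → the island.
6. dragon B crosses ← the mainland.
7. dragon A and dragon B cross → the island.
8. dragon A crosses ← the mainland.
9. dragon A, dragon C, and dragon D cross → the island.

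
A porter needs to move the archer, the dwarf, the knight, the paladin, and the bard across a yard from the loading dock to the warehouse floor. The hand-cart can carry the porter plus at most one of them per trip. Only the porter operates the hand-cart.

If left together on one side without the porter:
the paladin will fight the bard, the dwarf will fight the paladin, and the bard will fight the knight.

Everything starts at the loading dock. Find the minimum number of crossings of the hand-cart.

impossible

Whatever the first load, the items left behind include a forbidden pair without the porter. No opening move is safe, so no plan exists.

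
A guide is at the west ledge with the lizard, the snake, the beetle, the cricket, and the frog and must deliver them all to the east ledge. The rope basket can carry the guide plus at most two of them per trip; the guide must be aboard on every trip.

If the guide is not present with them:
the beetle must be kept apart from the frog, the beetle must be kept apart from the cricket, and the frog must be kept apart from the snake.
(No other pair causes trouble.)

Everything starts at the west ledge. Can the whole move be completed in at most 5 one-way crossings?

Yes — this plan uses 5 crossings (≤ 5):
1. Guide goes to the east ledge with the beetle and the snake.  [the west ledge: the cricket, the frog, the lizard | the east ledge: the beetle, the snake]
2. Guide goes back to the west ledge alone.  [the west ledge: the cricket, the frog, the lizard | the east ledge: the beetle, the snake]
3. Guide goes to the east ledge with the lizard.  [the west ledge: the cricket, the frog | the east ledge: the beetle, the lizard, the snake]
4. Guide goes back to the west ledge alone.  [the west ledge: the cricket, the frog | the east ledge: the beetle, the lizard, the snake]
5. Guide goes to the east ledge with the cricket and the frog.  [the west ledge: — | the east ledge: the beetle, the cricket, the frog, the lizard, the snake]

Yes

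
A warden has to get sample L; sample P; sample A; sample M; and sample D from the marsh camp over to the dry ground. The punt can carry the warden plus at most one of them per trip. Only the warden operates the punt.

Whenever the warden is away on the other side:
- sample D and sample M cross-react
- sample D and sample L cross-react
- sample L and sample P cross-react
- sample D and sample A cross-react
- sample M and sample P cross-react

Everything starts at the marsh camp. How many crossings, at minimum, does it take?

Whatever the first load, the items left behind include a forbidden pair without the warden. No opening move is safe, so no plan exists.

impossible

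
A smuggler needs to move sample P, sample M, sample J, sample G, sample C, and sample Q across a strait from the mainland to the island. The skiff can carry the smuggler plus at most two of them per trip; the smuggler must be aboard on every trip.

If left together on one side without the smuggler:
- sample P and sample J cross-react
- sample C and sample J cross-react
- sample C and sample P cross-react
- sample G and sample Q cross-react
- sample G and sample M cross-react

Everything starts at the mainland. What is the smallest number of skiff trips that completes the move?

Whatever the first load, the items left behind include a forbidden pair without the smuggler. No opening move is safe, so no plan exists.

impossible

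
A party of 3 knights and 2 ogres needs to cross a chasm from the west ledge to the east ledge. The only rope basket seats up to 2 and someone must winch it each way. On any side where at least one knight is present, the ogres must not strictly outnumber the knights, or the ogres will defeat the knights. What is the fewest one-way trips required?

7

Counting alone: each trip to the east ledge takes at most 2 across and each return brings at least 1 back, so after t trips out (and t−1 returns) at most 2t − (t−1) of the 5 are across; that first reaches 5 at t = 4, so at least 7 crossings are needed.
The plan below uses exactly 7 crossings, so it is optimal:
1. 2 ogres → the east ledge.  (the west ledge: 3K 0O; the east ledge: 0K 2O)
2. 1 ogre ← the west ledge.  (the west ledge: 3K 1O; the east ledge: 0K 1O)
3. 2 knights → the east ledge.  (the west ledge: 1K 1O; the east ledge: 2K 1O)
4. 1 knight ← the west ledge.  (the west ledge: 2K 1O; the east ledge: 1K 1O)
5. 1 knight and 1 ogre → the east ledge.  (the west ledge: 1K 0O; the east ledge: 2K 2O)
6. 1 ogre ← the west ledge.  (the west ledge: 1K 1O; the east ledge: 2K 1O)
7. 1 knight and 1 ogre → the east ledge.  (the west ledge: 0K 0O; the east ledge: 3K 2O)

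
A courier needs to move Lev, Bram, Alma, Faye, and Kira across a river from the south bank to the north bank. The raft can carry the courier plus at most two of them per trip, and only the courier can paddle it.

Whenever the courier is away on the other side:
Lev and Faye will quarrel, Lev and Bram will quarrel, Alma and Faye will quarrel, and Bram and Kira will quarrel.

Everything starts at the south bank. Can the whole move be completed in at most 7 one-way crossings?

Yes

Yes — this plan uses 7 crossings (≤ 7):
1. Courier goes to the north bank with Bram and Faye.  [the south bank: Alma, Kira, Lev | the north bank: Bram, Faye]
2. Courier goes back to the south bank alone.  [the south bank: Alma, Kira, Lev | the north bank: Bram, Faye]
3. Courier goes to the north bank with Lev.  [the south bank: Alma, Kira | the north bank: Bram, Faye, Lev]
4. Courier goes back to the south bank with Bram and Faye.  [the south bank: Alma, Bram, Faye, Kira | the north bank: Lev]
5. Courier goes to the north bank with Alma and Kira.  [the south bank: Bram, Faye | the north bank: Alma, Kira, Lev]
6. Courier goes back to the south bank alone.  [the south bank: Bram, Faye | the north bank: Alma, Kira, Lev]
7. Courier goes to the north bank with Bram and Faye.  [the south bank: — | the north bank: Alma, Bram, Faye, Kira, Lev]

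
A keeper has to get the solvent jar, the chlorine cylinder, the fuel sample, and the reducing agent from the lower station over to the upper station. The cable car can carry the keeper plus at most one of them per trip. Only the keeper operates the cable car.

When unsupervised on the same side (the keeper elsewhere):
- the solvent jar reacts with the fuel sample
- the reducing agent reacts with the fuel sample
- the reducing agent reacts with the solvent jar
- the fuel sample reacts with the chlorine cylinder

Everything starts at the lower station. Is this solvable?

Whatever the first load, the items left behind include a forbidden pair without the keeper. No opening move is safe, so no plan exists.

No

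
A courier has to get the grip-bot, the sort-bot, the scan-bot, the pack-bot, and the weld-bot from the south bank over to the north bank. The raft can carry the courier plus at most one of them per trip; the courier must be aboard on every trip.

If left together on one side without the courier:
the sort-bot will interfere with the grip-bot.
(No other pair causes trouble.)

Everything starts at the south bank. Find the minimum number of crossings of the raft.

Counting alone: the courier can take at most 1 across per trip to the north bank, so moving all 5 needs at least 5 loaded trips out, with a return between consecutive ones — at least 9 crossings.
The plan below uses exactly 9 crossings, so it is optimal:
1. Courier goes to the north bank with the grip-bot.
2. Courier goes back to the south bank alone.
3. Courier goes to the north bank with the scan-bot.
4. Courier goes back to the south bank alone.
5. Courier goes to the north bank with the pack-bot.
6. Courier goes back to the south bank alone.
7. Courier goes to the north bank with the weld-bot.
8. Courier goes back to the south bank alone.
9. Courier goes to the north bank with the sort-bot.

9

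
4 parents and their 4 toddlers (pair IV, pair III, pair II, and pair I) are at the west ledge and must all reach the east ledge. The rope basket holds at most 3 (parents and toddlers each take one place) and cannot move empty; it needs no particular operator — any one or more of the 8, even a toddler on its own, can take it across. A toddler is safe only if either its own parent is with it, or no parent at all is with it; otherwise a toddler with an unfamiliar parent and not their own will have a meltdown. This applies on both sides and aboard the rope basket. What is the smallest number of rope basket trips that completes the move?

9

Counting alone: each trip to the east ledge takes at most 3 across and each return brings at least 1 back, so after t trips out (and t−1 returns) at most 3t − (t−1) of the 8 are across; that first reaches 8 at t = 4, so at least 7 crossings are needed.
The safety rule pushes this higher. Following every safe sequence of crossings, the most of the 8 that can be at the east ledge as the rope basket arrives there on crossing 7 is 7 — never all 8.
So no plan with fewer than 9 crossings exists, and this one achieves 9:
1. parent IV and toddler IV cross → the east ledge.
2. parent IV crosses ← the west ledge.
3. parent III, parent IV, and toddler III cross → the east ledge.
4. parent IV and toddler IV cross ← the west ledge.
5. parent I, parent II, and parent IV cross → the east ledge.
6. toddler III crosses ← the west ledge.
7. toddler III and toddler IV cross → the east ledge.
8. toddler IV crosses ← the west ledge.
9. toddler I, toddler II, and toddler IV cross → the east ledge.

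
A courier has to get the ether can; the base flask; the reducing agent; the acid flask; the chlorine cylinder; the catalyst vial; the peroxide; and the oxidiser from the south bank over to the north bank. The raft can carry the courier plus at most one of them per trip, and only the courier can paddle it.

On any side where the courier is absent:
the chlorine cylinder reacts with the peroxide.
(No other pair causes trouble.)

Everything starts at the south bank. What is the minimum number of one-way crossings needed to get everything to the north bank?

Counting alone: the courier can take at most 1 across per trip to the north bank, so moving all 8 needs at least 8 loaded trips out, with a return between consecutive ones — at least 15 crossings.
The plan below uses exactly 15 crossings, so it is optimal:
1. Courier goes to the north bank with the chlorine cylinder.
2. Courier goes back to the south bank alone.
3. Courier goes to the north bank with the ether can.
4. Courier goes back to the south bank alone.
5. Courier goes to the north bank with the base flask.
6. Courier goes back to the south bank alone.
7. Courier goes to the north bank with the reducing agent.
8. Courier goes back to the south bank alone.
9. Courier goes to the north bank with the acid flask.
10. Courier goes back to the south bank alone.
11. Courier goes to the north bank with the catalyst vial.
12. Courier goes back to the south bank alone.
13. Courier goes to the north bank with the oxidiser.
14. Courier goes back to the south bank alone.
15. Courier goes to the north bank with the peroxide.

15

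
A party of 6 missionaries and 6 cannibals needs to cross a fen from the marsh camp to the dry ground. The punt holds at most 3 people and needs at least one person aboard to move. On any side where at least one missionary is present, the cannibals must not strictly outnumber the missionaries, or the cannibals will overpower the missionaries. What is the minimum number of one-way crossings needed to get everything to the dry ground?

Following every safe sequence of crossings from the start, the most of the 12 that can be at the dry ground as the punt arrives there on crossings 1, 3, 5 is 3, 5, 6 respectively; the best ever achieved is 6 of 12.
From crossing 7 on, no configuration arises that was not already reachable earlier: only 17 distinct safe configurations (who is on which side, and where the punt is) can ever be reached, none of them has everyone across, and every continuation just revisits them. They are: 0 missionaries + 0 cannibals across (punt back at the start); 0 missionaries + 1 cannibal across (punt there); 0 missionaries + 1 cannibal across (punt back at the start); 0 missionaries + 2 cannibals across (punt there); 0 missionaries + 2 cannibals across (punt back at the start); 0 missionaries + 3 cannibals across (punt there); 0 missionaries + 3 cannibals across (punt back at the start); 0 missionaries + 4 cannibals across (punt there); 0 missionaries + 4 cannibals across (punt back at the start); 0 missionaries + 5 cannibals across (punt there); 0 missionaries + 5 cannibals across (punt back at the start); 0 missionaries + 6 cannibals across (punt there); 1 missionary + 1 cannibal across (punt there); 1 missionary + 1 cannibal across (punt back at the start); 2 missionaries + 2 cannibals across (punt there); 2 missionaries + 2 cannibals across (punt back at the start); 3 missionaries + 3 cannibals across (punt there). So no valid plan exists.

impossible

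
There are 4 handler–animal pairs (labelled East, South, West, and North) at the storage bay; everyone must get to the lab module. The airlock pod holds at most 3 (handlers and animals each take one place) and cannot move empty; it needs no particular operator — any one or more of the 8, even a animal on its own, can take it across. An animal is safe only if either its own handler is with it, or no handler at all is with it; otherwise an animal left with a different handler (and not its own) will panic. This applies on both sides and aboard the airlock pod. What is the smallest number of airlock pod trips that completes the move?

9

Counting alone: each trip to the lab module takes at most 3 across and each return brings at least 1 back, so after t trips out (and t−1 returns) at most 3t − (t−1) of the 8 are across; that first reaches 8 at t = 4, so at least 7 crossings are needed.
The safety rule pushes this higher. Following every safe sequence of crossings, the most of the 8 that can be at the lab module as the airlock pod arrives there on crossing 7 is 7 — never all 8.
So no plan with fewer than 9 crossings exists, and this one achieves 9:
1. animal East and handler East cross → the lab module.
2. handler East crosses ← the storage bay.
3. animal South, handler East, and handler South cross → the lab module.
4. animal East and handler East cross ← the storage bay.
5. handler East, handler North, and handler West cross → the lab module.
6. animal South crosses ← the storage bay.
7. animal East and animal South cross → the lab module.
8. animal East crosses ← the storage bay.
9. animal East, animal North, and animal West cross → the lab module.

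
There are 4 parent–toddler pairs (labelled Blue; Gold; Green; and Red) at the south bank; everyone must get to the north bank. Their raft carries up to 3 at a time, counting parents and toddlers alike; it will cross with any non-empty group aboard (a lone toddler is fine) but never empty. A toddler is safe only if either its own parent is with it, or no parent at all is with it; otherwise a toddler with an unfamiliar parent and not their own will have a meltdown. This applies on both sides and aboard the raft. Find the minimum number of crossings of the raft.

9

Counting alone: each trip to the north bank takes at most 3 across and each return brings at least 1 back, so after t trips out (and t−1 returns) at most 3t − (t−1) of the 8 are across; that first reaches 8 at t = 4, so at least 7 crossings are needed.
The safety rule pushes this higher. Following every safe sequence of crossings, the most of the 8 that can be at the north bank as the raft arrives there on crossing 7 is 7 — never all 8.
So no plan with fewer than 9 crossings exists, and this one achieves 9:
1. parent Blue and toddler Blue cross → the north bank.
2. parent Blue crosses ← the south bank.
3. parent Blue, parent Gold, and toddler Gold cross → the north bank.
4. parent Blue and toddler Blue cross ← the south bank.
5. parent Blue, parent Green, and parent Red cross → the north bank.
6. toddler Gold crosses ← the south bank.
7. toddler Blue and toddler Gold cross → the north bank.
8. toddler Blue crosses ← the south bank.
9. toddler Blue, toddler Green, and toddler Red cross → the north bank.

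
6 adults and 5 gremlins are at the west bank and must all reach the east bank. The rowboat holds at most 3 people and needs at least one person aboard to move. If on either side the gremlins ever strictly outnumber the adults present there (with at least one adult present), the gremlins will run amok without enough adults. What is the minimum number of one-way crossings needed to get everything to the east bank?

Counting alone: each trip to the east bank takes at most 3 across and each return brings at least 1 back, so after t trips out (and t−1 returns) at most 3t − (t−1) of the 11 are across; that first reaches 11 at t = 5, so at least 9 crossings are needed.
The plan below uses exactly 9 crossings, so it is optimal:
1. 3 gremlins → the east bank.  (the west bank: 6A 2G; the east bank: 0A 3G)
2. 1 gremlin ← the west bank.  (the west bank: 6A 3G; the east bank: 0A 2G)
3. 3 adults → the east bank.  (the west bank: 3A 3G; the east bank: 3A 2G)
4. 1 adult ← the west bank.  (the west bank: 4A 3G; the east bank: 2A 2G)
5. 2 adults and 1 gremlin → the east bank.  (the west bank: 2A 2G; the east bank: 4A 3G)
6. 1 adult ← the west bank.  (the west bank: 3A 2G; the east bank: 3A 3G)
7. 2 adults and 1 gremlin → the east bank.  (the west bank: 1A 1G; the east bank: 5A 4G)
8. 1 adult ← the west bank.  (the west bank: 2A 1G; the east bank: 4A 4G)
9. 2 adults and 1 gremlin → the east bank.  (the west bank: 0A 0G; the east bank: 6A 5G)

9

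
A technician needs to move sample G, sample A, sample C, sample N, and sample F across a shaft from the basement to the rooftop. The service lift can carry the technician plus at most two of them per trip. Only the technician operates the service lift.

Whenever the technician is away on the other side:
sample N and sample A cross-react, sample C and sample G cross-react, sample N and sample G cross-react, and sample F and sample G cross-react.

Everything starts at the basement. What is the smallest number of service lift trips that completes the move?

5

Counting alone: the technician can take at most 2 across per trip to the rooftop, so moving all 5 needs at least 3 loaded trips out, with a return between consecutive ones — at least 5 crossings.
The plan below uses exactly 5 crossings, so it is optimal:
1. Technician goes to the rooftop with sample A and sample G.
2. Technician goes back to the basement alone.
3. Technician goes to the rooftop with sample C and sample F.
4. Technician goes back to the basement with sample G.
5. Technician goes to the rooftop with sample G and sample N.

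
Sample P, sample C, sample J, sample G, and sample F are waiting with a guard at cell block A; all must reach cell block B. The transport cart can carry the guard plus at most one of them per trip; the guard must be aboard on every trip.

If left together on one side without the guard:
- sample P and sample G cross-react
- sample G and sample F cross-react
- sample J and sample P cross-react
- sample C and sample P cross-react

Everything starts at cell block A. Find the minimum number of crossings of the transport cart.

Whatever the first load, the items left behind include a forbidden pair without the guard. No opening move is safe, so no plan exists.

impossible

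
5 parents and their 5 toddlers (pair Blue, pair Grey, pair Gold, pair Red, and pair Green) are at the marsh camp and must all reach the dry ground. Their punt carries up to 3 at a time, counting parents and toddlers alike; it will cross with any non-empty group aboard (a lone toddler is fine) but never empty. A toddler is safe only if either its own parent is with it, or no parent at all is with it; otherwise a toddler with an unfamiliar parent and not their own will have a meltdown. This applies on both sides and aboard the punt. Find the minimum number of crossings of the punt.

Counting alone: each trip to the dry ground takes at most 3 across and each return brings at least 1 back, so after t trips out (and t−1 returns) at most 3t − (t−1) of the 10 are across; that first reaches 10 at t = 5, so at least 9 crossings are needed.
The safety rule pushes this higher. Following every safe sequence of crossings, the most of the 10 that can be at the dry ground as the punt arrives there on crossing 9 is 9 — never all 10.
So no plan with fewer than 11 crossings exists, and this one achieves 11:
1. parent Blue and toddler Blue cross → the dry ground.
2. parent Blue crosses ← the marsh camp.
3. toddler Gold, toddler Grey, and toddler Red cross → the dry ground.
4. toddler Blue crosses ← the marsh camp.
5. parent Gold, parent Grey, and parent Red cross → the dry ground.
6. parent Grey and toddler Grey cross ← the marsh camp.
7. parent Blue, parent Green, and parent Grey cross → the dry ground.
8. toddler Gold crosses ← the marsh camp.
9. toddler Blue and toddler Grey cross → the dry ground.
10. toddler Blue crosses ← the marsh camp.
11. toddler Blue, toddler Gold, and toddler Green cross → the dry ground.

11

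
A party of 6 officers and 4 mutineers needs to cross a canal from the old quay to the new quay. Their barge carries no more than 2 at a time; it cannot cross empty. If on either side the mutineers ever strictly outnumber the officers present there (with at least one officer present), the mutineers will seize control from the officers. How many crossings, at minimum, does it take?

17

Counting alone: each trip to the new quay takes at most 2 across and each return brings at least 1 back, so after t trips out (and t−1 returns) at most 2t − (t−1) of the 10 are across; that first reaches 10 at t = 9, so at least 17 crossings are needed.
The plan below uses exactly 17 crossings, so it is optimal:
1. 2 mutineers → the new quay.  (the old quay: 6O 2M; the new quay: 0O 2M)
2. 1 mutineer ← the old quay.  (the old quay: 6O 3M; the new quay: 0O 1M)
3. 2 mutineers → the new quay.  (the old quay: 6O 1M; the new quay: 0O 3M)
4. 1 mutineer ← the old quay.  (the old quay: 6O 2M; the new quay: 0O 2M)
5. 2 officers → the new quay.  (the old quay: 4O 2M; the new quay: 2O 2M)
6. 1 mutineer ← the old quay.  (the old quay: 4O 3M; the new quay: 2O 1M)
7. 1 officer and 1 mutineer → the new quay.  (the old quay: 3O 2M; the new quay: 3O 2M)
8. 1 mutineer ← the old quay.  (the old quay: 3O 3M; the new quay: 3O 1M)
9. 2 mutineers → the new quay.  (the old quay: 3O 1M; the new quay: 3O 3M)
10. 1 mutineer ← the old quay.  (the old quay: 3O 2M; the new quay: 3O 2M)
11. 1 officer and 1 mutineer → the new quay.  (the old quay: 2O 1M; the new quay: 4O 3M)
12. 1 mutineer ← the old quay.  (the old quay: 2O 2M; the new quay: 4O 2M)
13. 2 mutineers → the new quay.  (the old quay: 2O 0M; the new quay: 4O 4M)
14. 1 mutineer ← the old quay.  (the old quay: 2O 1M; the new quay: 4O 3M)
15. 1 officer and 1 mutineer → the new quay.  (the old quay: 1O 0M; the new quay: 5O 4M)
16. 1 mutineer ← the old quay.  (the old quay: 1O 1M; the new quay: 5O 3M)
17. 1 officer and 1 mutineer → the new quay.  (the old quay: 0O 0M; the new quay: 6O 4M)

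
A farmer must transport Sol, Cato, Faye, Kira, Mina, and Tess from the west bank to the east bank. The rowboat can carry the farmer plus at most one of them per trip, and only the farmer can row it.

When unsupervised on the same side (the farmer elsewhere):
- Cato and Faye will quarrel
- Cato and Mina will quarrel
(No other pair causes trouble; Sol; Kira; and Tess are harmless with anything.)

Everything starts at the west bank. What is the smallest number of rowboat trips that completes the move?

Counting alone: the farmer can take at most 1 across per trip to the east bank, so moving all 6 needs at least 6 loaded trips out, with a return between consecutive ones — at least 11 crossings.
The safety rule pushes this higher. Following every safe sequence of crossings, the most of the 6 that can be at the east bank as the rowboat arrives there on crossing 11 is 5 — never all 6.
So no plan with fewer than 13 crossings exists, and this one achieves 13:
1. Farmer goes to the east bank with Cato.  [the west bank: Faye, Kira, Mina, Sol, Tess | the east bank: Cato]
2. Farmer goes back to the west bank alone.  [the west bank: Faye, Kira, Mina, Sol, Tess | the east bank: Cato]
3. Farmer goes to the east bank with Sol.  [the west bank: Faye, Kira, Mina, Tess | the east bank: Cato, Sol]
4. Farmer goes back to the west bank alone.  [the west bank: Faye, Kira, Mina, Tess | the east bank: Cato, Sol]
5. Farmer goes to the east bank with Faye.  [the west bank: Kira, Mina, Tess | the east bank: Cato, Faye, Sol]
6. Farmer goes back to the west bank with Cato.  [the west bank: Cato, Kira, Mina, Tess | the east bank: Faye, Sol]
7. Farmer goes to the east bank with Mina.  [the west bank: Cato, Kira, Tess | the east bank: Faye, Mina, Sol]
8. Farmer goes back to the west bank alone.  [the west bank: Cato, Kira, Tess | the east bank: Faye, Mina, Sol]
9. Farmer goes to the east bank with Kira.  [the west bank: Cato, Tess | the east bank: Faye, Kira, Mina, Sol]
10. Farmer goes back to the west bank alone.  [the west bank: Cato, Tess | the east bank: Faye, Kira, Mina, Sol]
11. Farmer goes to the east bank with Tess.  [the west bank: Cato | the east bank: Faye, Kira, Mina, Sol, Tess]
12. Farmer goes back to the west bank alone.  [the west bank: Cato | the east bank: Faye, Kira, Mina, Sol, Tess]
13. Farmer goes to the east bank with Cato.  [the west bank: — | the east bank: Cato, Faye, Kira, Mina, Sol, Tess]

13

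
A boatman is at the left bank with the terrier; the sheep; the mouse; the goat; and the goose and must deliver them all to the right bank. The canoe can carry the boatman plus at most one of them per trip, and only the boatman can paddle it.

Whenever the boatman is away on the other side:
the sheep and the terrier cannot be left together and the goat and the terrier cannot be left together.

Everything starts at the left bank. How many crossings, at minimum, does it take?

Counting alone: the boatman can take at most 1 across per trip to the right bank, so moving all 5 needs at least 5 loaded trips out, with a return between consecutive ones — at least 9 crossings.
The safety rule pushes this higher. Following every safe sequence of crossings, the most of the 5 that can be at the right bank as the canoe arrives there on crossing 9 is 4 — never all 5.
So no plan with fewer than 11 crossings exists, and this one achieves 11:
1. Boatman goes to the right bank with the terrier.  [the left bank: the goat, the goose, the mouse, the sheep | the right bank: the terrier]
2. Boatman goes back to the left bank alone.  [the left bank: the goat, the goose, the mouse, the sheep | the right bank: the terrier]
3. Boatman goes to the right bank with the sheep.  [the left bank: the goat, the goose, the mouse | the right bank: the sheep, the terrier]
4. Boatman goes back to the left bank with the terrier.  [the left bank: the goat, the goose, the mouse, the terrier | the right bank: the sheep]
5. Boatman goes to the right bank with the goat.  [the left bank: the goose, the mouse, the terrier | the right bank: the goat, the sheep]
6. Boatman goes back to the left bank alone.  [the left bank: the goose, the mouse, the terrier | the right bank: the goat, the sheep]
7. Boatman goes to the right bank with the mouse.  [the left bank: the goose, the terrier | the right bank: the goat, the mouse, the sheep]
8. Boatman goes back to the left bank alone.  [the left bank: the goose, the terrier | the right bank: the goat, the mouse, the sheep]
9. Boatman goes to the right bank with the goose.  [the left bank: the terrier | the right bank: the goat, the goose, the mouse, the sheep]
10. Boatman goes back to the left bank alone.  [the left bank: the terrier | the right bank: the goat, the goose, the mouse, the sheep]
11. Boatman goes to the right bank with the terrier.  [the left bank: — | the right bank: the goat, the goose, the mouse, the sheep, the terrier]

11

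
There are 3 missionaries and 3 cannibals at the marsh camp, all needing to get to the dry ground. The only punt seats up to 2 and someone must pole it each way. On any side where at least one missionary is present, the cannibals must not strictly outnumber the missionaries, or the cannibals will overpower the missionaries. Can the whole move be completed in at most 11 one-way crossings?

Yes — this plan uses 11 crossings (≤ 11):
1. 2 cannibals → the dry ground.  (the marsh camp: 3M 1C; the dry ground: 0M 2C)
2. 1 cannibal ← the marsh camp.  (the marsh camp: 3M 2C; the dry ground: 0M 1C)
3. 2 cannibals → the dry ground.  (the marsh camp: 3M 0C; the dry ground: 0M 3C)
4. 1 cannibal ← the marsh camp.  (the marsh camp: 3M 1C; the dry ground: 0M 2C)
5. 2 missionaries → the dry ground.  (the marsh camp: 1M 1C; the dry ground: 2M 2C)
6. 1 missionary and 1 cannibal ← the marsh camp.  (the marsh camp: 2M 2C; the dry ground: 1M 1C)
7. 2 missionaries → the dry ground.  (the marsh camp: 0M 2C; the dry ground: 3M 1C)
8. 1 cannibal ← the marsh camp.  (the marsh camp: 0M 3C; the dry ground: 3M 0C)
9. 2 cannibals → the dry ground.  (the marsh camp: 0M 1C; the dry ground: 3M 2C)
10. 1 cannibal ← the marsh camp.  (the marsh camp: 0M 2C; the dry ground: 3M 1C)
11. 2 cannibals → the dry ground.  (the marsh camp: 0M 0C; the dry ground: 3M 3C)

Yes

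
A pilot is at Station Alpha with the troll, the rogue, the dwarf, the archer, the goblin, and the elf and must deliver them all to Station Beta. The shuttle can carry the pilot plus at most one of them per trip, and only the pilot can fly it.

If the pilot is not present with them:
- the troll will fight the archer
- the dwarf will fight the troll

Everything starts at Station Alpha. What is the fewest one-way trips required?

Counting alone: the pilot can take at most 1 across per trip to Station Beta, so moving all 6 needs at least 6 loaded trips out, with a return between consecutive ones — at least 11 crossings.
The safety rule pushes this higher. Following every safe sequence of crossings, the most of the 6 that can be at Station Beta as the shuttle arrives there on crossing 11 is 5 — never all 6.
So no plan with fewer than 13 crossings exists, and this one achieves 13:
1. Pilot goes to Station Beta with the troll.  [Station Alpha: the archer, the dwarf, the elf, the goblin, the rogue | Station Beta: the troll]
2. Pilot goes back to Station Alpha alone.  [Station Alpha: the archer, the dwarf, the elf, the goblin, the rogue | Station Beta: the troll]
3. Pilot goes to Station Beta with the rogue.  [Station Alpha: the archer, the dwarf, the elf, the goblin | Station Beta: the rogue, the troll]
4. Pilot goes back to Station Alpha alone.  [Station Alpha: the archer, the dwarf, the elf, the goblin | Station Beta: the rogue, the troll]
5. Pilot goes to Station Beta with the dwarf.  [Station Alpha: the archer, the elf, the goblin | Station Beta: the dwarf, the rogue, the troll]
6. Pilot goes back to Station Alpha with the troll.  [Station Alpha: the archer, the elf, the goblin, the troll | Station Beta: the dwarf, the rogue]
7. Pilot goes to Station Beta with the archer.  [Station Alpha: the elf, the goblin, the troll | Station Beta: the archer, the dwarf, the rogue]
8. Pilot goes back to Station Alpha alone.  [Station Alpha: the elf, the goblin, the troll | Station Beta: the archer, the dwarf, the rogue]
9. Pilot goes to Station Beta with the goblin.  [Station Alpha: the elf, the troll | Station Beta: the archer, the dwarf, the goblin, the rogue]
10. Pilot goes back to Station Alpha alone.  [Station Alpha: the elf, the troll | Station Beta: the archer, the dwarf, the goblin, the rogue]
11. Pilot goes to Station Beta with the elf.  [Station Alpha: the troll | Station Beta: the archer, the dwarf, the elf, the goblin, the rogue]
12. Pilot goes back to Station Alpha alone.  [Station Alpha: the troll | Station Beta: the archer, the dwarf, the elf, the goblin, the rogue]
13. Pilot goes to Station Beta with the troll.  [Station Alpha: — | Station Beta: the archer, the dwarf, the elf, the goblin, the rogue, the troll]

13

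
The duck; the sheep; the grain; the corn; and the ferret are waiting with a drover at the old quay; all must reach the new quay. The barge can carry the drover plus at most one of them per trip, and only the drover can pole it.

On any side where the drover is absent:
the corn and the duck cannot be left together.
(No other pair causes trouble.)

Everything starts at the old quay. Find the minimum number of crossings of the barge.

Counting alone: the drover can take at most 1 across per trip to the new quay, so moving all 5 needs at least 5 loaded trips out, with a return between consecutive ones — at least 9 crossings.
The plan below uses exactly 9 crossings, so it is optimal:
1. Drover goes to the new quay with the duck.  [the old quay: the corn, the ferret, the grain, the sheep | the new quay: the duck]
2. Drover goes back to the old quay alone.  [the old quay: the corn, the ferret, the grain, the sheep | the new quay: the duck]
3. Drover goes to the new quay with the sheep.  [the old quay: the corn, the ferret, the grain | the new quay: the duck, the sheep]
4. Drover goes back to the old quay alone.  [the old quay: the corn, the ferret, the grain | the new quay: the duck, the sheep]
5. Drover goes to the new quay with the grain.  [the old quay: the corn, the ferret | the new quay: the duck, the grain, the sheep]
6. Drover goes back to the old quay alone.  [the old quay: the corn, the ferret | the new quay: the duck, the grain, the sheep]
7. Drover goes to the new quay with the ferret.  [the old quay: the corn | the new quay: the duck, the ferret, the grain, the sheep]
8. Drover goes back to the old quay alone.  [the old quay: the corn | the new quay: the duck, the ferret, the grain, the sheep]
9. Drover goes to the new quay with the corn.  [the old quay: — | the new quay: the corn, the duck, the ferret, the grain, the sheep]

9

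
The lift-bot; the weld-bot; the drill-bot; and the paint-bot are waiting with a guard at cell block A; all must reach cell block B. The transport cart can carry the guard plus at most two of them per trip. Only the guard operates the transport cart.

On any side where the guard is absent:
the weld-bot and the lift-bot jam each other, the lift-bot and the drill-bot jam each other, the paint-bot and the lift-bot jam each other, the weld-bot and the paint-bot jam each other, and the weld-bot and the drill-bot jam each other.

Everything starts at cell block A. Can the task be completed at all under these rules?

Yes

1. Guard goes to cell block B with the lift-bot and the weld-bot.  [cell block A: the drill-bot, the paint-bot | cell block B: the lift-bot, the weld-bot]
2. Guard goes back to cell block A with the lift-bot.  [cell block A: the drill-bot, the lift-bot, the paint-bot | cell block B: the weld-bot]
3. Guard goes to cell block B with the drill-bot and the paint-bot.  [cell block A: the lift-bot | cell block B: the drill-bot, the paint-bot, the weld-bot]
4. Guard goes back to cell block A with the weld-bot.  [cell block A: the lift-bot, the weld-bot | cell block B: the drill-bot, the paint-bot]
5. Guard goes to cell block B with the lift-bot and the weld-bot.  [cell block A: — | cell block B: the drill-bot, the lift-bot, the paint-bot, the weld-bot]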